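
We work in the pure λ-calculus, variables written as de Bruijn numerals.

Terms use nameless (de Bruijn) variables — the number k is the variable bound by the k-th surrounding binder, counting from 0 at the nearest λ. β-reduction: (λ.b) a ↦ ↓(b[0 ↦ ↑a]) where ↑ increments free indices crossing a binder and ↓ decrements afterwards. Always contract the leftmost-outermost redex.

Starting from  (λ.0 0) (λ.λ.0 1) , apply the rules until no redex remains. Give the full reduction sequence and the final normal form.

Answer: normal form = λ.0 (λ.λ.0 1)  (in 2 steps)

Derivation:
  start: (λ.0 0) (λ.λ.0 1)
  [1] (λ.λ.0 1) (λ.λ.0 1)
  [2] λ.0 (λ.λ.0 1)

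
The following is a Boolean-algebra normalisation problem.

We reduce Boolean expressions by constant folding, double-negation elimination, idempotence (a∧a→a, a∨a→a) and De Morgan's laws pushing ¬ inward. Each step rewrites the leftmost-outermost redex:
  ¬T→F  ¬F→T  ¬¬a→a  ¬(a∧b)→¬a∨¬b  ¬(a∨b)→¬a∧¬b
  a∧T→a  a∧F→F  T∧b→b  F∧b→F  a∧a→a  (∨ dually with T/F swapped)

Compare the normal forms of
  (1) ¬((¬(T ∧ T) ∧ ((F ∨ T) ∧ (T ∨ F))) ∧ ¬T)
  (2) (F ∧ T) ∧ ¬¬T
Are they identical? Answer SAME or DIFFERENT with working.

Answer: DIFFERENT — A ⇓ T, B ⇓ F

Reduction:
Term A:
  start: ¬((¬(T ∧ T) ∧ ((F ∨ T) ∧ (T ∨ F))) ∧ ¬T)
  →1  ¬(¬(T ∧ T) ∧ ((F ∨ T) ∧ (T ∨ F))) ∨ ¬¬T
  →2  (¬¬(T ∧ T) ∨ ¬((F ∨ T) ∧ (T ∨ F))) ∨ ¬¬T
  →3  ((T ∧ T) ∨ ¬((F ∨ T) ∧ (T ∨ F))) ∨ ¬¬T
  →4  (T ∨ ¬((F ∨ T) ∧ (T ∨ F))) ∨ ¬¬T
  →5  T ∨ ¬¬T
  →6  T

Term B:
  start: (F ∧ T) ∧ ¬¬T
  →1  F ∧ ¬¬T
  →2  F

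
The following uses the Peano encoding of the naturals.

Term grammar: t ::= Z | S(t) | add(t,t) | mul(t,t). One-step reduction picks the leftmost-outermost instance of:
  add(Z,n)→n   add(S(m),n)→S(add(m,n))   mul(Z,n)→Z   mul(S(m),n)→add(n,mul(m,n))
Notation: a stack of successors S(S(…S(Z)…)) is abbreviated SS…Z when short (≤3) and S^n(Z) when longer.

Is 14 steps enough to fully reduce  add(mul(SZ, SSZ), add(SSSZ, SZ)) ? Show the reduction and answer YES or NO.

Answer: YES — reaches normal form S^6(Z) in 12 ≤ 14 steps

Working:
  start: add(mul(SZ, SSZ), add(SSSZ, SZ))
  [1] add(add(SSZ, mul(Z, SSZ)), add(SSSZ, SZ))
  [2] add(S(add(SZ, mul(Z, SSZ))), add(SSSZ, SZ))
  [3] S(add(add(SZ, mul(Z, SSZ)), add(SSSZ, SZ)))
  [4] S(add(S(add(Z, mul(Z, SSZ))), add(SSSZ, SZ)))
  [5] S(S(add(add(Z, mul(Z, SSZ)), add(SSSZ, SZ))))
  [6] S(S(add(mul(Z, SSZ), add(SSSZ, SZ))))
  [7] S(S(add(Z, add(SSSZ, SZ))))
  [8] S(S(add(SSSZ, SZ)))
  [9] S(S(S(add(SSZ, SZ))))
  [10] S(S(S(S(add(SZ, SZ)))))
  [11] S(S(S(S(S(add(Z, SZ))))))
  [12] S^6(Z)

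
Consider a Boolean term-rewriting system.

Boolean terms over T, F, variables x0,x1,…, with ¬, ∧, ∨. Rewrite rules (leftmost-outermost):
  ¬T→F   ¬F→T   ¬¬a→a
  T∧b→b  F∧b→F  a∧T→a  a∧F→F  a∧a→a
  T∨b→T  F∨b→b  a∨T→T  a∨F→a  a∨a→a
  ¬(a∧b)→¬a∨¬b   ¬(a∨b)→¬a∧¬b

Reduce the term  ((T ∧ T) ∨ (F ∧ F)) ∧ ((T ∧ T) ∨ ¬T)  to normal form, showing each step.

  start: ((T ∧ T) ∨ (F ∧ F)) ∧ ((T ∧ T) ∨ ¬T)
  →1  (T ∨ (F ∧ F)) ∧ ((T ∧ T) ∨ ¬T)
  →2  T ∧ ((T ∧ T) ∨ ¬T)
  →3  (T ∧ T) ∨ ¬T
  →4  T ∨ ¬T
  →5  T

Answer: normal form = T  (in 5 steps)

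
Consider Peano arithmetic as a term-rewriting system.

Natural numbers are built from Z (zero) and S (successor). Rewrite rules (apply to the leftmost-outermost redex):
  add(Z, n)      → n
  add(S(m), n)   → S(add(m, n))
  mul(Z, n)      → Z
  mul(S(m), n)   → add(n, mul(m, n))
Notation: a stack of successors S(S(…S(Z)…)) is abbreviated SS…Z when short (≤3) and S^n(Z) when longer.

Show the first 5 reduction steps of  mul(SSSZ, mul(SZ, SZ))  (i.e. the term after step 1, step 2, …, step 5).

Answer: after 5 steps: S(add(mul(Z, SZ), mul(SSZ, mul(SZ, SZ))))

Reduction:
  start: mul(SSSZ, mul(SZ, SZ))
  step 1: add(mul(SZ, SZ), mul(SSZ, mul(SZ, SZ)))
  step 2: add(add(SZ, mul(Z, SZ)), mul(SSZ, mul(SZ, SZ)))
  step 3: add(S(add(Z, mul(Z, SZ))), mul(SSZ, mul(SZ, SZ)))
  step 4: S(add(add(Z, mul(Z, SZ)), mul(SSZ, mul(SZ, SZ))))
  step 5: S(add(mul(Z, SZ), mul(SSZ, mul(SZ, SZ))))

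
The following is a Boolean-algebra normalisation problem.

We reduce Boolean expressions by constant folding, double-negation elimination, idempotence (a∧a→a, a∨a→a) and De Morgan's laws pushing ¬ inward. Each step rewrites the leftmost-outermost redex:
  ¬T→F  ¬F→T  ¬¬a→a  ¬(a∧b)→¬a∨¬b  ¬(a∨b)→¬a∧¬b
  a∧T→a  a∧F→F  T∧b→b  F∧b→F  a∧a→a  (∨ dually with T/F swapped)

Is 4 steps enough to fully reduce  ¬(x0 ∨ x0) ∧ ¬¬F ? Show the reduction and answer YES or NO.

  start: ¬(x0 ∨ x0) ∧ ¬¬F
  →1  (¬x0 ∧ ¬x0) ∧ ¬¬F
  →2  ¬x0 ∧ ¬¬F
  →3  ¬x0 ∧ F
  →4  F

Answer: YES — reaches normal form F in 4 ≤ 4 steps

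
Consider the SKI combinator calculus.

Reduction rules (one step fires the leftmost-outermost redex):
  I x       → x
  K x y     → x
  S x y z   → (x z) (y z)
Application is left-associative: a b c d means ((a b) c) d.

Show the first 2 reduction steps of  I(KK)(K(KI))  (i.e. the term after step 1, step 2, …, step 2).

Answer: after 2 steps: K

Reduction:
  start: I(KK)(K(KI))
  [1] KK(K(KI))
  [2] K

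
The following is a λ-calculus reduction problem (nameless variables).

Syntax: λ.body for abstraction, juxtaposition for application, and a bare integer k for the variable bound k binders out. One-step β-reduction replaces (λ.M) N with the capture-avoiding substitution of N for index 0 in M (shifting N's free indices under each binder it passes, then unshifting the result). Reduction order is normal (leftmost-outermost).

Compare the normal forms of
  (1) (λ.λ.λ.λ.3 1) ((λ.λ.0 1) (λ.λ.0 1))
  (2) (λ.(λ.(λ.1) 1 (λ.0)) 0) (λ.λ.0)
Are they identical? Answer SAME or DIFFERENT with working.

Term A:
  start: (λ.λ.λ.λ.3 1) ((λ.λ.0 1) (λ.λ.0 1))
  step 1: λ.λ.λ.(λ.λ.0 1) (λ.λ.0 1) 1
  step 2: λ.λ.λ.(λ.0 (λ.λ.0 1)) 1
  step 3: λ.λ.λ.1 (λ.λ.0 1)

Term B:
  start: (λ.(λ.(λ.1) 1 (λ.0)) 0) (λ.λ.0)
  step 1: (λ.(λ.1) (λ.λ.0) (λ.0)) (λ.λ.0)
  step 2: (λ.λ.λ.0) (λ.λ.0) (λ.0)
  step 3: (λ.λ.0) (λ.0)
  step 4: λ.0

Answer: DIFFERENT — A ⇓ λ.λ.λ.1 (λ.λ.0 1), B ⇓ λ.0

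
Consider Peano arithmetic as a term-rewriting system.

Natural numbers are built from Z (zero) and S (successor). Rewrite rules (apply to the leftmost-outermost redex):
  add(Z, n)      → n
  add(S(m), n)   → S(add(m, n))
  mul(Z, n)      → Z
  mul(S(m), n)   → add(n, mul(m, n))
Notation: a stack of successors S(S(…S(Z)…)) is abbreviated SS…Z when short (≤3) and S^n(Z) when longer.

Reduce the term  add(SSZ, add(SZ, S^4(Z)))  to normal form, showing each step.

Answer: normal form = S^7(Z)  (in 5 steps)

Reduction:
  start: add(SSZ, add(SZ, S^4(Z)))
  step 1: S(add(SZ, add(SZ, S^4(Z))))
  step 2: S(S(add(Z, add(SZ, S^4(Z)))))
  step 3: S(S(add(SZ, S^4(Z))))
  step 4: S(S(S(add(Z, S^4(Z)))))
  step 5: S^7(Z)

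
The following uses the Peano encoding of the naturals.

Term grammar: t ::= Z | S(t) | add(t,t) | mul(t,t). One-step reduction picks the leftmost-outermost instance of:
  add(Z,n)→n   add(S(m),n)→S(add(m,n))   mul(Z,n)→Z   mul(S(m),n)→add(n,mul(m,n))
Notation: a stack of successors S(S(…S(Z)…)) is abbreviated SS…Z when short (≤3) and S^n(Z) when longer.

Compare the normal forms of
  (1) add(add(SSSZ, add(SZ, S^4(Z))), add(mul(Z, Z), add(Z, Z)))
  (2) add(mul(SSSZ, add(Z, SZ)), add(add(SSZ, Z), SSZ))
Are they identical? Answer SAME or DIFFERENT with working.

Term A:
  start: add(add(SSSZ, add(SZ, S^4(Z))), add(mul(Z, Z), add(Z, Z)))
  step 1: add(S(add(SSZ, add(SZ, S^4(Z)))), add(mul(Z, Z), add(Z, Z)))
  step 2: S(add(add(SSZ, add(SZ, S^4(Z))), add(mul(Z, Z), add(Z, Z))))
  step 3: S(add(S(add(SZ, add(SZ, S^4(Z)))), add(mul(Z, Z), add(Z, Z))))
  step 4: S(S(add(add(SZ, add(SZ, S^4(Z))), add(mul(Z, Z), add(Z, Z)))))
  step 5: S(S(add(S(add(Z, add(SZ, S^4(Z)))), add(mul(Z, Z), add(Z, Z)))))
  step 6: S(S(S(add(add(Z, add(SZ, S^4(Z))), add(mul(Z, Z), add(Z, Z))))))
  step 7: S(S(S(add(add(SZ, S^4(Z)), add(mul(Z, Z), add(Z, Z))))))
  step 8: S(S(S(add(S(add(Z, S^4(Z))), add(mul(Z, Z), add(Z, Z))))))
  step 9: S(S(S(S(add(add(Z, S^4(Z)), add(mul(Z, Z), add(Z, Z)))))))
  step 10: S(S(S(S(add(S^4(Z), add(mul(Z, Z), add(Z, Z)))))))
  step 11: S(S(S(S(S(add(SSSZ, add(mul(Z, Z), add(Z, Z))))))))
  step 12: S(S(S(S(S(S(add(SSZ, add(mul(Z, Z), add(Z, Z)))))))))
  step 13: S(S(S(S(S(S(S(add(SZ, add(mul(Z, Z), add(Z, Z))))))))))
  step 14: S(S(S(S(S(S(S(S(add(Z, add(mul(Z, Z), add(Z, Z)))))))))))
  step 15: S(S(S(S(S(S(S(S(add(mul(Z, Z), add(Z, Z))))))))))
  step 16: S(S(S(S(S(S(S(S(add(Z, add(Z, Z))))))))))
  step 17: S(S(S(S(S(S(S(S(add(Z, Z)))))))))
  step 18: S^8(Z)

Term B:
  start: add(mul(SSSZ, add(Z, SZ)), add(add(SSZ, Z), SSZ))
  step 1: add(add(add(Z, SZ), mul(SSZ, add(Z, SZ))), add(add(SSZ, Z), SSZ))
  step 2: add(add(SZ, mul(SSZ, add(Z, SZ))), add(add(SSZ, Z), SSZ))
  step 3: add(S(add(Z, mul(SSZ, add(Z, SZ)))), add(add(SSZ, Z), SSZ))
  step 4: S(add(add(Z, mul(SSZ, add(Z, SZ))), add(add(SSZ, Z), SSZ)))
  step 5: S(add(mul(SSZ, add(Z, SZ)), add(add(SSZ, Z), SSZ)))
  step 6: S(add(add(add(Z, SZ), mul(SZ, add(Z, SZ))), add(add(SSZ, Z), SSZ)))
  step 7: S(add(add(SZ, mul(SZ, add(Z, SZ))), add(add(SSZ, Z), SSZ)))
  step 8: S(add(S(add(Z, mul(SZ, add(Z, SZ)))), add(add(SSZ, Z), SSZ)))
  step 9: S(S(add(add(Z, mul(SZ, add(Z, SZ))), add(add(SSZ, Z), SSZ))))
  step 10: S(S(add(mul(SZ, add(Z, SZ)), add(add(SSZ, Z), SSZ))))
  step 11: S(S(add(add(add(Z, SZ), mul(Z, add(Z, SZ))), add(add(SSZ, Z), SSZ))))
  step 12: S(S(add(add(SZ, mul(Z, add(Z, SZ))), add(add(SSZ, Z), SSZ))))
  step 13: S(S(add(S(add(Z, mul(Z, add(Z, SZ)))), add(add(SSZ, Z), SSZ))))
  step 14: S(S(S(add(add(Z, mul(Z, add(Z, SZ))), add(add(SSZ, Z), SSZ)))))
  step 15: S(S(S(add(mul(Z, add(Z, SZ)), add(add(SSZ, Z), SSZ)))))
  step 16: S(S(S(add(Z, add(add(SSZ, Z), SSZ)))))
  step 17: S(S(S(add(add(SSZ, Z), SSZ))))
  step 18: S(S(S(add(S(add(SZ, Z)), SSZ))))
  step 19: S(S(S(S(add(add(SZ, Z), SSZ)))))
  step 20: S(S(S(S(add(S(add(Z, Z)), SSZ)))))
  step 21: S(S(S(S(S(add(add(Z, Z), SSZ))))))
  step 22: S(S(S(S(S(add(Z, SSZ))))))
  step 23: S^7(Z)

Answer: DIFFERENT — A ⇓ S^8(Z), B ⇓ S^7(Z)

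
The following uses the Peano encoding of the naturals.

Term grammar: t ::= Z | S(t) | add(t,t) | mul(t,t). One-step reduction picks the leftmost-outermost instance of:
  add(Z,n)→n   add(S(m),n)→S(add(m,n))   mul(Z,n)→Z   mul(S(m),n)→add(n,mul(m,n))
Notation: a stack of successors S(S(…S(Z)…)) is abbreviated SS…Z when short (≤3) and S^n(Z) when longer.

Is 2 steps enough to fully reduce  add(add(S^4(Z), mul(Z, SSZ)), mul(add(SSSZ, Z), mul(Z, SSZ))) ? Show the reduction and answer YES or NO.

  start: add(add(S^4(Z), mul(Z, SSZ)), mul(add(SSSZ, Z), mul(Z, SSZ)))
  →1  add(S(add(SSSZ, mul(Z, SSZ))), mul(add(SSSZ, Z), mul(Z, SSZ)))
  →2  S(add(add(SSSZ, mul(Z, SSZ)), mul(add(SSSZ, Z), mul(Z, SSZ))))

Answer: NO — after 2 steps the term is S(add(add(SSSZ, mul(Z, SSZ)), mul(add(SSSZ, Z), mul(Z, SSZ)))), not yet normal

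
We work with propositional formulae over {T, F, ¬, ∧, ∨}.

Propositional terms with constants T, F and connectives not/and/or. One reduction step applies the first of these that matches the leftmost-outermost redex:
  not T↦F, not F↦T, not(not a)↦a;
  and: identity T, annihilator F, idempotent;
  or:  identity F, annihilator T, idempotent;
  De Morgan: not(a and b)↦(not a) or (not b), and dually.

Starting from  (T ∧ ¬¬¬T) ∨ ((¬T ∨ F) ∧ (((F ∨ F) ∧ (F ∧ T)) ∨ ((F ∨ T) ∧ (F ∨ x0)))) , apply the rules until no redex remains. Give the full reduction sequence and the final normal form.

Answer: normal form = F  (in 7 steps)

Derivation:
  start: (T ∧ ¬¬¬T) ∨ ((¬T ∨ F) ∧ (((F ∨ F) ∧ (F ∧ T)) ∨ ((F ∨ T) ∧ (F ∨ x0))))
  step 1: ¬¬¬T ∨ ((¬T ∨ F) ∧ (((F ∨ F) ∧ (F ∧ T)) ∨ ((F ∨ T) ∧ (F ∨ x0))))
  step 2: ¬T ∨ ((¬T ∨ F) ∧ (((F ∨ F) ∧ (F ∧ T)) ∨ ((F ∨ T) ∧ (F ∨ x0))))
  step 3: F ∨ ((¬T ∨ F) ∧ (((F ∨ F) ∧ (F ∧ T)) ∨ ((F ∨ T) ∧ (F ∨ x0))))
  step 4: (¬T ∨ F) ∧ (((F ∨ F) ∧ (F ∧ T)) ∨ ((F ∨ T) ∧ (F ∨ x0)))
  step 5: ¬T ∧ (((F ∨ F) ∧ (F ∧ T)) ∨ ((F ∨ T) ∧ (F ∨ x0)))
  step 6: F ∧ (((F ∨ F) ∧ (F ∧ T)) ∨ ((F ∨ T) ∧ (F ∨ x0)))
  step 7: F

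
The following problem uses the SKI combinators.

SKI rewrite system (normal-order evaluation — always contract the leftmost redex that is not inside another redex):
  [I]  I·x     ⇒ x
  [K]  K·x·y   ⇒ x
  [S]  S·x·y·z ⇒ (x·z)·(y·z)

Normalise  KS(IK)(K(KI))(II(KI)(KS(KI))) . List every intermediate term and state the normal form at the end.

Answer: normal form = S(K(KI))I  (in 4 steps)

Reduction:
  start: KS(IK)(K(KI))(II(KI)(KS(KI)))
  [1] S(K(KI))(II(KI)(KS(KI)))
  [2] S(K(KI))(I(KI)(KS(KI)))
  [3] S(K(KI))(KI(KS(KI)))
  [4] S(K(KI))I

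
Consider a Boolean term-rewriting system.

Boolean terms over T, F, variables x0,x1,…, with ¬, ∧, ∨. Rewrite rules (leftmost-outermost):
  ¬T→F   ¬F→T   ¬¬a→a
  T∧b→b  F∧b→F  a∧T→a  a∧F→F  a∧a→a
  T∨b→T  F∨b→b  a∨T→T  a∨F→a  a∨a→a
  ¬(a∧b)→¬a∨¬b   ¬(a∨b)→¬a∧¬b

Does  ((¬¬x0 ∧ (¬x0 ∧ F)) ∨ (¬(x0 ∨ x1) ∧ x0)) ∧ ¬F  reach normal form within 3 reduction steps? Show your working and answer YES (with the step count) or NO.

Answer: NO — after 3 steps the term is (F ∨ (¬(x0 ∨ x1) ∧ x0)) ∧ ¬F, not yet normal

Derivation:
  start: ((¬¬x0 ∧ (¬x0 ∧ F)) ∨ (¬(x0 ∨ x1) ∧ x0)) ∧ ¬F
  [1] ((x0 ∧ (¬x0 ∧ F)) ∨ (¬(x0 ∨ x1) ∧ x0)) ∧ ¬F
  [2] ((x0 ∧ F) ∨ (¬(x0 ∨ x1) ∧ x0)) ∧ ¬F
  [3] (F ∨ (¬(x0 ∨ x1) ∧ x0)) ∧ ¬F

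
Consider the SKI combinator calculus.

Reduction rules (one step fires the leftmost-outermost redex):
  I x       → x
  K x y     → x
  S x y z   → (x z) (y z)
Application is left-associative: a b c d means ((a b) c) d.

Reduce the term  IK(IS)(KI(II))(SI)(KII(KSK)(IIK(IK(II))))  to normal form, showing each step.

  start: IK(IS)(KI(II))(SI)(KII(KSK)(IIK(IK(II))))
  [1] K(IS)(KI(II))(SI)(KII(KSK)(IIK(IK(II))))
  [2] IS(SI)(KII(KSK)(IIK(IK(II))))
  [3] S(SI)(KII(KSK)(IIK(IK(II))))
  [4] S(SI)(I(KSK)(IIK(IK(II))))
  [5] S(SI)(KSK(IIK(IK(II))))
  [6] S(SI)(S(IIK(IK(II))))
  [7] S(SI)(S(IK(IK(II))))
  [8] S(SI)(S(K(IK(II))))
  [9] S(SI)(S(K(K(II))))
  [10] S(SI)(S(K(KI)))

Answer: normal form = S(SI)(S(K(KI)))  (in 10 steps)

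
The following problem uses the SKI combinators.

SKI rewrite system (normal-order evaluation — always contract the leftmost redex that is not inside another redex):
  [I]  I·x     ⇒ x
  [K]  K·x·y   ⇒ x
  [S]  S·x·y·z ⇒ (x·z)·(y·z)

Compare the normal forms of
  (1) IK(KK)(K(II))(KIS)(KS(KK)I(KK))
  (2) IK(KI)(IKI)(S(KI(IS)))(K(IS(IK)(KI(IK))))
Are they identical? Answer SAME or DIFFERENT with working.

Answer: DIFFERENT — A ⇓ K(SI(KK)), B ⇓ K(SKI)

Reduction:
Term A:
  start: IK(KK)(K(II))(KIS)(KS(KK)I(KK))
  →1  K(KK)(K(II))(KIS)(KS(KK)I(KK))
  →2  KK(KIS)(KS(KK)I(KK))
  →3  K(KS(KK)I(KK))
  →4  K(SI(KK))

Term B:
  start: IK(KI)(IKI)(S(KI(IS)))(K(IS(IK)(KI(IK))))
  →1  K(KI)(IKI)(S(KI(IS)))(K(IS(IK)(KI(IK))))
  →2  KI(S(KI(IS)))(K(IS(IK)(KI(IK))))
  →3  I(K(IS(IK)(KI(IK))))
  →4  K(IS(IK)(KI(IK)))
  →5  K(S(IK)(KI(IK)))
  →6  K(SK(KI(IK)))
  →7  K(SKI)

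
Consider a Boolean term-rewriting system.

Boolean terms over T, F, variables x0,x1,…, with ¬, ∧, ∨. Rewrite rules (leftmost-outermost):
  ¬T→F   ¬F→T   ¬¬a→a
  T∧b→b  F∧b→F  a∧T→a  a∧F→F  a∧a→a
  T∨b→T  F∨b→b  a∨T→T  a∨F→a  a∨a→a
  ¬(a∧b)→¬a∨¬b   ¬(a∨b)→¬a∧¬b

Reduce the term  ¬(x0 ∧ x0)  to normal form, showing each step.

  start: ¬(x0 ∧ x0)
  step 1: ¬x0 ∨ ¬x0
  step 2: ¬x0

Answer: normal form = ¬x0  (in 2 steps)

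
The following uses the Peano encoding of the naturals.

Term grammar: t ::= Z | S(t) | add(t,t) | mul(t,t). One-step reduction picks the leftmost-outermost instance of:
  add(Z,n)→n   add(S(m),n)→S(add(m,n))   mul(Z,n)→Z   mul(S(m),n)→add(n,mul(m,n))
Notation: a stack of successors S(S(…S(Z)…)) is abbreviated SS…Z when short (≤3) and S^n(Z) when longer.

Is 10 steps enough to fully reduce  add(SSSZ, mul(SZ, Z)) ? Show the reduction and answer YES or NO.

  start: add(SSSZ, mul(SZ, Z))
  step 1: S(add(SSZ, mul(SZ, Z)))
  step 2: S(S(add(SZ, mul(SZ, Z))))
  step 3: S(S(S(add(Z, mul(SZ, Z)))))
  step 4: S(S(S(mul(SZ, Z))))
  step 5: S(S(S(add(Z, mul(Z, Z)))))
  step 6: S(S(S(mul(Z, Z))))
  step 7: SSSZ

Answer: YES — reaches normal form SSSZ in 7 ≤ 10 steps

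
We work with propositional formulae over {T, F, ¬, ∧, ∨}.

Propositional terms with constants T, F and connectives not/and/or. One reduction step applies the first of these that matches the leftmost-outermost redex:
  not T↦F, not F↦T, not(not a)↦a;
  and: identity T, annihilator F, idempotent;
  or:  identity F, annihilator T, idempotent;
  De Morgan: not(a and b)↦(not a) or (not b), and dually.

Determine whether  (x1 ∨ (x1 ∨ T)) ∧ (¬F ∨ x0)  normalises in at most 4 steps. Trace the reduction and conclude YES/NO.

Answer: NO — after 4 steps the term is T ∨ x0, not yet normal

Working:
  start: (x1 ∨ (x1 ∨ T)) ∧ (¬F ∨ x0)
  step 1: (x1 ∨ T) ∧ (¬F ∨ x0)
  step 2: T ∧ (¬F ∨ x0)
  step 3: ¬F ∨ x0
  step 4: T ∨ x0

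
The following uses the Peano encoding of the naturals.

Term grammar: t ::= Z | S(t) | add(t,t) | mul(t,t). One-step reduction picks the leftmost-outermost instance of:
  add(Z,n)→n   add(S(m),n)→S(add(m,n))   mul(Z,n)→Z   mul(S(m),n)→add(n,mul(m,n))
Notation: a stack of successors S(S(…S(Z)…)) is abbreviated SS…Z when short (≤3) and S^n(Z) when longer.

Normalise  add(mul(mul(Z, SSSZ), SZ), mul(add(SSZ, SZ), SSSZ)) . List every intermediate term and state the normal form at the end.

Answer: normal form = S^9(Z)  (in 22 steps)

Working:
  start: add(mul(mul(Z, SSSZ), SZ), mul(add(SSZ, SZ), SSSZ))
  step 1: add(mul(Z, SZ), mul(add(SSZ, SZ), SSSZ))
  step 2: add(Z, mul(add(SSZ, SZ), SSSZ))
  step 3: mul(add(SSZ, SZ), SSSZ)
  step 4: mul(S(add(SZ, SZ)), SSSZ)
  step 5: add(SSSZ, mul(add(SZ, SZ), SSSZ))
  step 6: S(add(SSZ, mul(add(SZ, SZ), SSSZ)))
  step 7: S(S(add(SZ, mul(add(SZ, SZ), SSSZ))))
  step 8: S(S(S(add(Z, mul(add(SZ, SZ), SSSZ)))))
  step 9: S(S(S(mul(add(SZ, SZ), SSSZ))))
  step 10: S(S(S(mul(S(add(Z, SZ)), SSSZ))))
  step 11: S(S(S(add(SSSZ, mul(add(Z, SZ), SSSZ)))))
  step 12: S(S(S(S(add(SSZ, mul(add(Z, SZ), SSSZ))))))
  step 13: S(S(S(S(S(add(SZ, mul(add(Z, SZ), SSSZ)))))))
  step 14: S(S(S(S(S(S(add(Z, mul(add(Z, SZ), SSSZ))))))))
  step 15: S(S(S(S(S(S(mul(add(Z, SZ), SSSZ)))))))
  step 16: S(S(S(S(S(S(mul(SZ, SSSZ)))))))
  step 17: S(S(S(S(S(S(add(SSSZ, mul(Z, SSSZ))))))))
  step 18: S(S(S(S(S(S(S(add(SSZ, mul(Z, SSSZ)))))))))
  step 19: S(S(S(S(S(S(S(S(add(SZ, mul(Z, SSSZ))))))))))
  step 20: S(S(S(S(S(S(S(S(S(add(Z, mul(Z, SSSZ)))))))))))
  step 21: S(S(S(S(S(S(S(S(S(mul(Z, SSSZ))))))))))
  step 22: S^9(Z)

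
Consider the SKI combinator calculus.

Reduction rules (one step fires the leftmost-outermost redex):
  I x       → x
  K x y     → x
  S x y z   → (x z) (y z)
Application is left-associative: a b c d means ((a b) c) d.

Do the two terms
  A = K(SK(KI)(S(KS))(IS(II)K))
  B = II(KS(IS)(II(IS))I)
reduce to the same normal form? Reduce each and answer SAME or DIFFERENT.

Answer: DIFFERENT — A ⇓ K(S(KS)(SIK)), B ⇓ SSI

Working:
Term A:
  start: K(SK(KI)(S(KS))(IS(II)K))
  step 1: K(K(S(KS))(KI(S(KS)))(IS(II)K))
  step 2: K(S(KS)(IS(II)K))
  step 3: K(S(KS)(S(II)K))
  step 4: K(S(KS)(SIK))

Term B:
  start: II(KS(IS)(II(IS))I)
  step 1: I(KS(IS)(II(IS))I)
  step 2: KS(IS)(II(IS))I
  step 3: S(II(IS))I
  step 4: S(I(IS))I
  step 5: S(IS)I
  step 6: SSI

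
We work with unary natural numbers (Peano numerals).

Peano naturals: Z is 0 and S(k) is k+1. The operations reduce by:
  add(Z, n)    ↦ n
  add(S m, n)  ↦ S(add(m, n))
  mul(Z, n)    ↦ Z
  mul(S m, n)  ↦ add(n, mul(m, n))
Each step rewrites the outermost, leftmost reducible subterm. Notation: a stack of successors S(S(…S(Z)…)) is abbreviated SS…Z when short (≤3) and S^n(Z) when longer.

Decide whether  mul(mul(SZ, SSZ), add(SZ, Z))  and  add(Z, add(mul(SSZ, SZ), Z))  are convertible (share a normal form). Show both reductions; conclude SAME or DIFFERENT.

Term A:
  start: mul(mul(SZ, SSZ), add(SZ, Z))
  →1  mul(add(SSZ, mul(Z, SSZ)), add(SZ, Z))
  →2  mul(S(add(SZ, mul(Z, SSZ))), add(SZ, Z))
  →3  add(add(SZ, Z), mul(add(SZ, mul(Z, SSZ)), add(SZ, Z)))
  →4  add(S(add(Z, Z)), mul(add(SZ, mul(Z, SSZ)), add(SZ, Z)))
  →5  S(add(add(Z, Z), mul(add(SZ, mul(Z, SSZ)), add(SZ, Z))))
  →6  S(add(Z, mul(add(SZ, mul(Z, SSZ)), add(SZ, Z))))
  →7  S(mul(add(SZ, mul(Z, SSZ)), add(SZ, Z)))
  →8  S(mul(S(add(Z, mul(Z, SSZ))), add(SZ, Z)))
  →9  S(add(add(SZ, Z), mul(add(Z, mul(Z, SSZ)), add(SZ, Z))))
  →10  S(add(S(add(Z, Z)), mul(add(Z, mul(Z, SSZ)), add(SZ, Z))))
  →11  S(S(add(add(Z, Z), mul(add(Z, mul(Z, SSZ)), add(SZ, Z)))))
  →12  S(S(add(Z, mul(add(Z, mul(Z, SSZ)), add(SZ, Z)))))
  →13  S(S(mul(add(Z, mul(Z, SSZ)), add(SZ, Z))))
  →14  S(S(mul(mul(Z, SSZ), add(SZ, Z))))
  →15  S(S(mul(Z, add(SZ, Z))))
  →16  SSZ

Term B:
  start: add(Z, add(mul(SSZ, SZ), Z))
  →1  add(mul(SSZ, SZ), Z)
  →2  add(add(SZ, mul(SZ, SZ)), Z)
  →3  add(S(add(Z, mul(SZ, SZ))), Z)
  →4  S(add(add(Z, mul(SZ, SZ)), Z))
  →5  S(add(mul(SZ, SZ), Z))
  →6  S(add(add(SZ, mul(Z, SZ)), Z))
  →7  S(add(S(add(Z, mul(Z, SZ))), Z))
  →8  S(S(add(add(Z, mul(Z, SZ)), Z)))
  →9  S(S(add(mul(Z, SZ), Z)))
  →10  S(S(add(Z, Z)))
  →11  SSZ

Answer: SAME — A ⇓ SSZ, B ⇓ SSZ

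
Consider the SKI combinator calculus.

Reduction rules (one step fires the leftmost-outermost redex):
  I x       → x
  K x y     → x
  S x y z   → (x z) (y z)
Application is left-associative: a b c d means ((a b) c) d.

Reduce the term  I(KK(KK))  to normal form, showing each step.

Answer: normal form = K  (in 2 steps)

Working:
  start: I(KK(KK))
  →1  KK(KK)
  →2  K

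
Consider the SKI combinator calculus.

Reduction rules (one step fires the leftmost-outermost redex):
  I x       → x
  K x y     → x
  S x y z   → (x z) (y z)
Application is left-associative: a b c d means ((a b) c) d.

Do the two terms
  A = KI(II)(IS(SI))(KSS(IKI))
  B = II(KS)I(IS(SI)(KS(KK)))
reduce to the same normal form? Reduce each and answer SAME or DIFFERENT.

Answer: DIFFERENT — A ⇓ S(SI)(S(KI)), B ⇓ S(S(SI)S)

Reduction:
Term A:
  start: KI(II)(IS(SI))(KSS(IKI))
  step 1: I(IS(SI))(KSS(IKI))
  step 2: IS(SI)(KSS(IKI))
  step 3: S(SI)(KSS(IKI))
  step 4: S(SI)(S(IKI))
  step 5: S(SI)(S(KI))

Term B:
  start: II(KS)I(IS(SI)(KS(KK)))
  step 1: I(KS)I(IS(SI)(KS(KK)))
  step 2: KSI(IS(SI)(KS(KK)))
  step 3: S(IS(SI)(KS(KK)))
  step 4: S(S(SI)(KS(KK)))
  step 5: S(S(SI)S)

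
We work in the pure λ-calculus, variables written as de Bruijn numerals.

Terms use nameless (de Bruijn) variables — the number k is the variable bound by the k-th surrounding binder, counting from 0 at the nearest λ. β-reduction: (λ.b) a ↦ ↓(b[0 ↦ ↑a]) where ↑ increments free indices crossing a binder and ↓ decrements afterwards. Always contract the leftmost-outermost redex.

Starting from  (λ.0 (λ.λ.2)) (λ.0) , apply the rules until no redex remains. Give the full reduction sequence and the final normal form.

  start: (λ.0 (λ.λ.2)) (λ.0)
  step 1: (λ.0) (λ.λ.λ.0)
  step 2: λ.λ.λ.0

Answer: normal form = λ.λ.λ.0  (in 2 steps)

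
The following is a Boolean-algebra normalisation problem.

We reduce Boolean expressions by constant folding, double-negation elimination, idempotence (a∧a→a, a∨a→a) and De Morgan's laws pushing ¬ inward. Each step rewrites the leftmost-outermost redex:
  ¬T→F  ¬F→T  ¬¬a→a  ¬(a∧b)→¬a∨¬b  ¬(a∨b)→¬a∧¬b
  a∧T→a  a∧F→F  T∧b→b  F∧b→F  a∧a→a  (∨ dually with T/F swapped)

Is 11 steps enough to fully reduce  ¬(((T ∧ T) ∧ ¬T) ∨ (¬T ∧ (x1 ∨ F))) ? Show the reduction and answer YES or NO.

  start: ¬(((T ∧ T) ∧ ¬T) ∨ (¬T ∧ (x1 ∨ F)))
  →1  ¬((T ∧ T) ∧ ¬T) ∧ ¬(¬T ∧ (x1 ∨ F))
  →2  (¬(T ∧ T) ∨ ¬¬T) ∧ ¬(¬T ∧ (x1 ∨ F))
  →3  ((¬T ∨ ¬T) ∨ ¬¬T) ∧ ¬(¬T ∧ (x1 ∨ F))
  →4  (¬T ∨ ¬¬T) ∧ ¬(¬T ∧ (x1 ∨ F))
  →5  (F ∨ ¬¬T) ∧ ¬(¬T ∧ (x1 ∨ F))
  →6  ¬¬T ∧ ¬(¬T ∧ (x1 ∨ F))
  →7  T ∧ ¬(¬T ∧ (x1 ∨ F))
  →8  ¬(¬T ∧ (x1 ∨ F))
  →9  ¬¬T ∨ ¬(x1 ∨ F)
  →10  T ∨ ¬(x1 ∨ F)
  →11  T

Answer: YES — reaches normal form T in 11 ≤ 11 steps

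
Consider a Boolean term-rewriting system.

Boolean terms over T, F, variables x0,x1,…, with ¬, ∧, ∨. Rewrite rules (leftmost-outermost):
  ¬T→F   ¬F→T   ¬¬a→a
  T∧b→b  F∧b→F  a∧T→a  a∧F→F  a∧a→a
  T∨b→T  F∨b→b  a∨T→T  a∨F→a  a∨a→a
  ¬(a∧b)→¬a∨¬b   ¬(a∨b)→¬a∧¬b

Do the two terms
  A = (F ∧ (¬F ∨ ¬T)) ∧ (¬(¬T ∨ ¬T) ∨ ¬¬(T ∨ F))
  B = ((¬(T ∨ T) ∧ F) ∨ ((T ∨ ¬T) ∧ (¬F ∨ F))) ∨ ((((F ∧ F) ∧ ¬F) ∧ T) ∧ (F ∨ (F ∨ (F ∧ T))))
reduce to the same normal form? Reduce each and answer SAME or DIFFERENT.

Answer: DIFFERENT — A ⇓ F, B ⇓ T

Derivation:
Term A:
  start: (F ∧ (¬F ∨ ¬T)) ∧ (¬(¬T ∨ ¬T) ∨ ¬¬(T ∨ F))
  [1] F ∧ (¬(¬T ∨ ¬T) ∨ ¬¬(T ∨ F))
  [2] F

Term B:
  start: ((¬(T ∨ T) ∧ F) ∨ ((T ∨ ¬T) ∧ (¬F ∨ F))) ∨ ((((F ∧ F) ∧ ¬F) ∧ T) ∧ (F ∨ (F ∨ (F ∧ T))))
  [1] (F ∨ ((T ∨ ¬T) ∧ (¬F ∨ F))) ∨ ((((F ∧ F) ∧ ¬F) ∧ T) ∧ (F ∨ (F ∨ (F ∧ T))))
  [2] ((T ∨ ¬T) ∧ (¬F ∨ F)) ∨ ((((F ∧ F) ∧ ¬F) ∧ T) ∧ (F ∨ (F ∨ (F ∧ T))))
  [3] (T ∧ (¬F ∨ F)) ∨ ((((F ∧ F) ∧ ¬F) ∧ T) ∧ (F ∨ (F ∨ (F ∧ T))))
  [4] (¬F ∨ F) ∨ ((((F ∧ F) ∧ ¬F) ∧ T) ∧ (F ∨ (F ∨ (F ∧ T))))
  [5] ¬F ∨ ((((F ∧ F) ∧ ¬F) ∧ T) ∧ (F ∨ (F ∨ (F ∧ T))))
  [6] T ∨ ((((F ∧ F) ∧ ¬F) ∧ T) ∧ (F ∨ (F ∨ (F ∧ T))))
  [7] T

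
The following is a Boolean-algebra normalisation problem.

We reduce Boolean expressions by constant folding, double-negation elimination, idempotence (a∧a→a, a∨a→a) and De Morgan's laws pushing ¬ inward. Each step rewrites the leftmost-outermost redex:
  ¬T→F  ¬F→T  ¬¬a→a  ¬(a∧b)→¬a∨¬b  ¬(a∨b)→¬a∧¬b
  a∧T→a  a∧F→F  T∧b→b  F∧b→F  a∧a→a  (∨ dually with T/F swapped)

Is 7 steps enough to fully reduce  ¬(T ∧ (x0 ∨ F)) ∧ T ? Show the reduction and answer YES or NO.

Answer: YES — reaches normal form ¬x0 in 7 ≤ 7 steps

Working:
  start: ¬(T ∧ (x0 ∨ F)) ∧ T
  →1  ¬(T ∧ (x0 ∨ F))
  →2  ¬T ∨ ¬(x0 ∨ F)
  →3  F ∨ ¬(x0 ∨ F)
  →4  ¬(x0 ∨ F)
  →5  ¬x0 ∧ ¬F
  →6  ¬x0 ∧ T
  →7  ¬x0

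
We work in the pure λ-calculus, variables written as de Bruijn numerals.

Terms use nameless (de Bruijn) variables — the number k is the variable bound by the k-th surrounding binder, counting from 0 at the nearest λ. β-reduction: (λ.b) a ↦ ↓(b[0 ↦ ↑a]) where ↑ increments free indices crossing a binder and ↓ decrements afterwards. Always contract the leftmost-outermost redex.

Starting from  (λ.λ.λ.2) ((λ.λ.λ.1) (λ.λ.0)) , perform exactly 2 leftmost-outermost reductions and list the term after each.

  start: (λ.λ.λ.2) ((λ.λ.λ.1) (λ.λ.0))
  [1] λ.λ.(λ.λ.λ.1) (λ.λ.0)
  [2] λ.λ.λ.λ.1

Answer: after 2 steps: λ.λ.λ.λ.1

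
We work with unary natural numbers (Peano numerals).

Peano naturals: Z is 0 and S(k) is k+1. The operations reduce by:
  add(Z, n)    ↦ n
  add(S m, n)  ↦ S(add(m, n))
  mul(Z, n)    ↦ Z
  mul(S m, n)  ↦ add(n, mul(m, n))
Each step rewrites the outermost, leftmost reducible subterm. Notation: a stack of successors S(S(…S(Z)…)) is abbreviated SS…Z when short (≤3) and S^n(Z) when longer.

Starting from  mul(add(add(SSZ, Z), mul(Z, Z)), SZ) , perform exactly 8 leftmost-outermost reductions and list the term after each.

  start: mul(add(add(SSZ, Z), mul(Z, Z)), SZ)
  →1  mul(add(S(add(SZ, Z)), mul(Z, Z)), SZ)
  →2  mul(S(add(add(SZ, Z), mul(Z, Z))), SZ)
  →3  add(SZ, mul(add(add(SZ, Z), mul(Z, Z)), SZ))
  →4  S(add(Z, mul(add(add(SZ, Z), mul(Z, Z)), SZ)))
  →5  S(mul(add(add(SZ, Z), mul(Z, Z)), SZ))
  →6  S(mul(add(S(add(Z, Z)), mul(Z, Z)), SZ))
  →7  S(mul(S(add(add(Z, Z), mul(Z, Z))), SZ))
  →8  S(add(SZ, mul(add(add(Z, Z), mul(Z, Z)), SZ)))

Answer: after 8 steps: S(add(SZ, mul(add(add(Z, Z), mul(Z, Z)), SZ)))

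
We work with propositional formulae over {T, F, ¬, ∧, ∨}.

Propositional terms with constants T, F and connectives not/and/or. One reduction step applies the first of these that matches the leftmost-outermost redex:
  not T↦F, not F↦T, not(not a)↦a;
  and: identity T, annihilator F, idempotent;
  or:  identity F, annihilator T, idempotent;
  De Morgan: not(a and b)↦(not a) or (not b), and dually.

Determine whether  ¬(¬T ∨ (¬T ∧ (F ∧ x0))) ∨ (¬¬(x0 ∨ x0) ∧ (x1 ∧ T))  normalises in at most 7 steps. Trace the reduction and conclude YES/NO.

Answer: YES — reaches normal form T in 7 ≤ 7 steps

Working:
  start: ¬(¬T ∨ (¬T ∧ (F ∧ x0))) ∨ (¬¬(x0 ∨ x0) ∧ (x1 ∧ T))
  step 1: (¬¬T ∧ ¬(¬T ∧ (F ∧ x0))) ∨ (¬¬(x0 ∨ x0) ∧ (x1 ∧ T))
  step 2: (T ∧ ¬(¬T ∧ (F ∧ x0))) ∨ (¬¬(x0 ∨ x0) ∧ (x1 ∧ T))
  step 3: ¬(¬T ∧ (F ∧ x0)) ∨ (¬¬(x0 ∨ x0) ∧ (x1 ∧ T))
  step 4: (¬¬T ∨ ¬(F ∧ x0)) ∨ (¬¬(x0 ∨ x0) ∧ (x1 ∧ T))
  step 5: (T ∨ ¬(F ∧ x0)) ∨ (¬¬(x0 ∨ x0) ∧ (x1 ∧ T))
  step 6: T ∨ (¬¬(x0 ∨ x0) ∧ (x1 ∧ T))
  step 7: T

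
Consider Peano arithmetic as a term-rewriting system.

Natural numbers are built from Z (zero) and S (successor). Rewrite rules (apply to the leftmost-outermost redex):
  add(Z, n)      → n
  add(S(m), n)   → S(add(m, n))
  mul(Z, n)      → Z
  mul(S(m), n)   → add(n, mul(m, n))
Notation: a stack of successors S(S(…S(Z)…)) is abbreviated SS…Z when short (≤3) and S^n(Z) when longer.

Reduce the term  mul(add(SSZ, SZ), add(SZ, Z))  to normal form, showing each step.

Answer: normal form = SSSZ  (in 19 steps)

Reduction:
  start: mul(add(SSZ, SZ), add(SZ, Z))
  [1] mul(S(add(SZ, SZ)), add(SZ, Z))
  [2] add(add(SZ, Z), mul(add(SZ, SZ), add(SZ, Z)))
  [3] add(S(add(Z, Z)), mul(add(SZ, SZ), add(SZ, Z)))
  [4] S(add(add(Z, Z), mul(add(SZ, SZ), add(SZ, Z))))
  [5] S(add(Z, mul(add(SZ, SZ), add(SZ, Z))))
  [6] S(mul(add(SZ, SZ), add(SZ, Z)))
  [7] S(mul(S(add(Z, SZ)), add(SZ, Z)))
  [8] S(add(add(SZ, Z), mul(add(Z, SZ), add(SZ, Z))))
  [9] S(add(S(add(Z, Z)), mul(add(Z, SZ), add(SZ, Z))))
  [10] S(S(add(add(Z, Z), mul(add(Z, SZ), add(SZ, Z)))))
  [11] S(S(add(Z, mul(add(Z, SZ), add(SZ, Z)))))
  [12] S(S(mul(add(Z, SZ), add(SZ, Z))))
  [13] S(S(mul(SZ, add(SZ, Z))))
  [14] S(S(add(add(SZ, Z), mul(Z, add(SZ, Z)))))
  [15] S(S(add(S(add(Z, Z)), mul(Z, add(SZ, Z)))))
  [16] S(S(S(add(add(Z, Z), mul(Z, add(SZ, Z))))))
  [17] S(S(S(add(Z, mul(Z, add(SZ, Z))))))
  [18] S(S(S(mul(Z, add(SZ, Z)))))
  [19] SSSZ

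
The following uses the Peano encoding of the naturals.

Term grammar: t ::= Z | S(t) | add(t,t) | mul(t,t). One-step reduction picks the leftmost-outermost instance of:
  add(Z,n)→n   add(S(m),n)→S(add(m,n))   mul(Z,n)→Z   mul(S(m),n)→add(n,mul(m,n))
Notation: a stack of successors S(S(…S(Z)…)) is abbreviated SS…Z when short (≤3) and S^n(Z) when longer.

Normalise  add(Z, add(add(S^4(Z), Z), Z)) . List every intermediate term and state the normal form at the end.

Answer: normal form = S^4(Z)  (in 11 steps)

Working:
  start: add(Z, add(add(S^4(Z), Z), Z))
  →1  add(add(S^4(Z), Z), Z)
  →2  add(S(add(SSSZ, Z)), Z)
  →3  S(add(add(SSSZ, Z), Z))
  →4  S(add(S(add(SSZ, Z)), Z))
  →5  S(S(add(add(SSZ, Z), Z)))
  →6  S(S(add(S(add(SZ, Z)), Z)))
  →7  S(S(S(add(add(SZ, Z), Z))))
  →8  S(S(S(add(S(add(Z, Z)), Z))))
  →9  S(S(S(S(add(add(Z, Z), Z)))))
  →10  S(S(S(S(add(Z, Z)))))
  →11  S^4(Z)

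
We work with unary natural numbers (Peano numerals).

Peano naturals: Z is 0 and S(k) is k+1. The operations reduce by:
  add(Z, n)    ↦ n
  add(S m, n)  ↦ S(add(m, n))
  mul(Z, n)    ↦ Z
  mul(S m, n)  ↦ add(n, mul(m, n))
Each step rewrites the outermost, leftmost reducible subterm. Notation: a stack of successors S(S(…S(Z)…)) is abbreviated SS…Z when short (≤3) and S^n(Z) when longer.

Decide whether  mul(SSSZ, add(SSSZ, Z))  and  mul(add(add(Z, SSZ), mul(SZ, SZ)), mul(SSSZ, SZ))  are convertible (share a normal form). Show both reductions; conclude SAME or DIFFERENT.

Answer: SAME — A ⇓ S^9(Z), B ⇓ S^9(Z)

Working:
Term A:
  start: mul(SSSZ, add(SSSZ, Z))
  step 1: add(add(SSSZ, Z), mul(SSZ, add(SSSZ, Z)))
  step 2: add(S(add(SSZ, Z)), mul(SSZ, add(SSSZ, Z)))
  step 3: S(add(add(SSZ, Z), mul(SSZ, add(SSSZ, Z))))
  step 4: S(add(S(add(SZ, Z)), mul(SSZ, add(SSSZ, Z))))
  step 5: S(S(add(add(SZ, Z), mul(SSZ, add(SSSZ, Z)))))
  step 6: S(S(add(S(add(Z, Z)), mul(SSZ, add(SSSZ, Z)))))
  step 7: S(S(S(add(add(Z, Z), mul(SSZ, add(SSSZ, Z))))))
  step 8: S(S(S(add(Z, mul(SSZ, add(SSSZ, Z))))))
  step 9: S(S(S(mul(SSZ, add(SSSZ, Z)))))
  step 10: S(S(S(add(add(SSSZ, Z), mul(SZ, add(SSSZ, Z))))))
  step 11: S(S(S(add(S(add(SSZ, Z)), mul(SZ, add(SSSZ, Z))))))
  step 12: S(S(S(S(add(add(SSZ, Z), mul(SZ, add(SSSZ, Z)))))))
  step 13: S(S(S(S(add(S(add(SZ, Z)), mul(SZ, add(SSSZ, Z)))))))
  step 14: S(S(S(S(S(add(add(SZ, Z), mul(SZ, add(SSSZ, Z))))))))
  step 15: S(S(S(S(S(add(S(add(Z, Z)), mul(SZ, add(SSSZ, Z))))))))
  step 16: S(S(S(S(S(S(add(add(Z, Z), mul(SZ, add(SSSZ, Z)))))))))
  step 17: S(S(S(S(S(S(add(Z, mul(SZ, add(SSSZ, Z)))))))))
  step 18: S(S(S(S(S(S(mul(SZ, add(SSSZ, Z))))))))
  step 19: S(S(S(S(S(S(add(add(SSSZ, Z), mul(Z, add(SSSZ, Z)))))))))
  step 20: S(S(S(S(S(S(add(S(add(SSZ, Z)), mul(Z, add(SSSZ, Z)))))))))
  step 21: S(S(S(S(S(S(S(add(add(SSZ, Z), mul(Z, add(SSSZ, Z))))))))))
  step 22: S(S(S(S(S(S(S(add(S(add(SZ, Z)), mul(Z, add(SSSZ, Z))))))))))
  step 23: S(S(S(S(S(S(S(S(add(add(SZ, Z), mul(Z, add(SSSZ, Z)))))))))))
  step 24: S(S(S(S(S(S(S(S(add(S(add(Z, Z)), mul(Z, add(SSSZ, Z)))))))))))
  step 25: S(S(S(S(S(S(S(S(S(add(add(Z, Z), mul(Z, add(SSSZ, Z))))))))))))
  step 26: S(S(S(S(S(S(S(S(S(add(Z, mul(Z, add(SSSZ, Z))))))))))))
  step 27: S(S(S(S(S(S(S(S(S(mul(Z, add(SSSZ, Z)))))))))))
  step 28: S^9(Z)

Term B:
  start: mul(add(add(Z, SSZ), mul(SZ, SZ)), mul(SSSZ, SZ))
  step 1: mul(add(SSZ, mul(SZ, SZ)), mul(SSSZ, SZ))
  step 2: mul(S(add(SZ, mul(SZ, SZ))), mul(SSSZ, SZ))
  step 3: add(mul(SSSZ, SZ), mul(add(SZ, mul(SZ, SZ)), mul(SSSZ, SZ)))
  step 4: add(add(SZ, mul(SSZ, SZ)), mul(add(SZ, mul(SZ, SZ)), mul(SSSZ, SZ)))
  step 5: add(S(add(Z, mul(SSZ, SZ))), mul(add(SZ, mul(SZ, SZ)), mul(SSSZ, SZ)))
  step 6: S(add(add(Z, mul(SSZ, SZ)), mul(add(SZ, mul(SZ, SZ)), mul(SSSZ, SZ))))
  step 7: S(add(mul(SSZ, SZ), mul(add(SZ, mul(SZ, SZ)), mul(SSSZ, SZ))))
  step 8: S(add(add(SZ, mul(SZ, SZ)), mul(add(SZ, mul(SZ, SZ)), mul(SSSZ, SZ))))
  step 9: S(add(S(add(Z, mul(SZ, SZ))), mul(add(SZ, mul(SZ, SZ)), mul(SSSZ, SZ))))
  step 10: S(S(add(add(Z, mul(SZ, SZ)), mul(add(SZ, mul(SZ, SZ)), mul(SSSZ, SZ)))))
  step 11: S(S(add(mul(SZ, SZ), mul(add(SZ, mul(SZ, SZ)), mul(SSSZ, SZ)))))
  step 12: S(S(add(add(SZ, mul(Z, SZ)), mul(add(SZ, mul(SZ, SZ)), mul(SSSZ, SZ)))))
  step 13: S(S(add(S(add(Z, mul(Z, SZ))), mul(add(SZ, mul(SZ, SZ)), mul(SSSZ, SZ)))))
  step 14: S(S(S(add(add(Z, mul(Z, SZ)), mul(add(SZ, mul(SZ, SZ)), mul(SSSZ, SZ))))))
  step 15: S(S(S(add(mul(Z, SZ), mul(add(SZ, mul(SZ, SZ)), mul(SSSZ, SZ))))))
  step 16: S(S(S(add(Z, mul(add(SZ, mul(SZ, SZ)), mul(SSSZ, SZ))))))
  step 17: S(S(S(mul(add(SZ, mul(SZ, SZ)), mul(SSSZ, SZ)))))
  step 18: S(S(S(mul(S(add(Z, mul(SZ, SZ))), mul(SSSZ, SZ)))))
  step 19: S(S(S(add(mul(SSSZ, SZ), mul(add(Z, mul(SZ, SZ)), mul(SSSZ, SZ))))))
  step 20: S(S(S(add(add(SZ, mul(SSZ, SZ)), mul(add(Z, mul(SZ, SZ)), mul(SSSZ, SZ))))))
  step 21: S(S(S(add(S(add(Z, mul(SSZ, SZ))), mul(add(Z, mul(SZ, SZ)), mul(SSSZ, SZ))))))
  step 22: S(S(S(S(add(add(Z, mul(SSZ, SZ)), mul(add(Z, mul(SZ, SZ)), mul(SSSZ, SZ)))))))
  step 23: S(S(S(S(add(mul(SSZ, SZ), mul(add(Z, mul(SZ, SZ)), mul(SSSZ, SZ)))))))
  step 24: S(S(S(S(add(add(SZ, mul(SZ, SZ)), mul(add(Z, mul(SZ, SZ)), mul(SSSZ, SZ)))))))
  step 25: S(S(S(S(add(S(add(Z, mul(SZ, SZ))), mul(add(Z, mul(SZ, SZ)), mul(SSSZ, SZ)))))))
  step 26: S(S(S(S(S(add(add(Z, mul(SZ, SZ)), mul(add(Z, mul(SZ, SZ)), mul(SSSZ, SZ))))))))
  step 27: S(S(S(S(S(add(mul(SZ, SZ), mul(add(Z, mul(SZ, SZ)), mul(SSSZ, SZ))))))))
  step 28: S(S(S(S(S(add(add(SZ, mul(Z, SZ)), mul(add(Z, mul(SZ, SZ)), mul(SSSZ, SZ))))))))
  step 29: S(S(S(S(S(add(S(add(Z, mul(Z, SZ))), mul(add(Z, mul(SZ, SZ)), mul(SSSZ, SZ))))))))
  step 30: S(S(S(S(S(S(add(add(Z, mul(Z, SZ)), mul(add(Z, mul(SZ, SZ)), mul(SSSZ, SZ)))))))))
  step 31: S(S(S(S(S(S(add(mul(Z, SZ), mul(add(Z, mul(SZ, SZ)), mul(SSSZ, SZ)))))))))
  step 32: S(S(S(S(S(S(add(Z, mul(add(Z, mul(SZ, SZ)), mul(SSSZ, SZ)))))))))
  step 33: S(S(S(S(S(S(mul(add(Z, mul(SZ, SZ)), mul(SSSZ, SZ))))))))
  step 34: S(S(S(S(S(S(mul(mul(SZ, SZ), mul(SSSZ, SZ))))))))
  step 35: S(S(S(S(S(S(mul(add(SZ, mul(Z, SZ)), mul(SSSZ, SZ))))))))
  step 36: S(S(S(S(S(S(mul(S(add(Z, mul(Z, SZ))), mul(SSSZ, SZ))))))))
  step 37: S(S(S(S(S(S(add(mul(SSSZ, SZ), mul(add(Z, mul(Z, SZ)), mul(SSSZ, SZ)))))))))
  step 38: S(S(S(S(S(S(add(add(SZ, mul(SSZ, SZ)), mul(add(Z, mul(Z, SZ)), mul(SSSZ, SZ)))))))))
  step 39: S(S(S(S(S(S(add(S(add(Z, mul(SSZ, SZ))), mul(add(Z, mul(Z, SZ)), mul(SSSZ, SZ)))))))))
  step 40: S(S(S(S(S(S(S(add(add(Z, mul(SSZ, SZ)), mul(add(Z, mul(Z, SZ)), mul(SSSZ, SZ))))))))))
  step 41: S(S(S(S(S(S(S(add(mul(SSZ, SZ), mul(add(Z, mul(Z, SZ)), mul(SSSZ, SZ))))))))))
  step 42: S(S(S(S(S(S(S(add(add(SZ, mul(SZ, SZ)), mul(add(Z, mul(Z, SZ)), mul(SSSZ, SZ))))))))))
  step 43: S(S(S(S(S(S(S(add(S(add(Z, mul(SZ, SZ))), mul(add(Z, mul(Z, SZ)), mul(SSSZ, SZ))))))))))
  step 44: S(S(S(S(S(S(S(S(add(add(Z, mul(SZ, SZ)), mul(add(Z, mul(Z, SZ)), mul(SSSZ, SZ)))))))))))
  step 45: S(S(S(S(S(S(S(S(add(mul(SZ, SZ), mul(add(Z, mul(Z, SZ)), mul(SSSZ, SZ)))))))))))
  step 46: S(S(S(S(S(S(S(S(add(add(SZ, mul(Z, SZ)), mul(add(Z, mul(Z, SZ)), mul(SSSZ, SZ)))))))))))
  step 47: S(S(S(S(S(S(S(S(add(S(add(Z, mul(Z, SZ))), mul(add(Z, mul(Z, SZ)), mul(SSSZ, SZ)))))))))))
  step 48: S(S(S(S(S(S(S(S(S(add(add(Z, mul(Z, SZ)), mul(add(Z, mul(Z, SZ)), mul(SSSZ, SZ))))))))))))
  step 49: S(S(S(S(S(S(S(S(S(add(mul(Z, SZ), mul(add(Z, mul(Z, SZ)), mul(SSSZ, SZ))))))))))))
  step 50: S(S(S(S(S(S(S(S(S(add(Z, mul(add(Z, mul(Z, SZ)), mul(SSSZ, SZ))))))))))))
  step 51: S(S(S(S(S(S(S(S(S(mul(add(Z, mul(Z, SZ)), mul(SSSZ, SZ)))))))))))
  step 52: S(S(S(S(S(S(S(S(S(mul(mul(Z, SZ), mul(SSSZ, SZ)))))))))))
  step 53: S(S(S(S(S(S(S(S(S(mul(Z, mul(SSSZ, SZ)))))))))))
  step 54: S^9(Z)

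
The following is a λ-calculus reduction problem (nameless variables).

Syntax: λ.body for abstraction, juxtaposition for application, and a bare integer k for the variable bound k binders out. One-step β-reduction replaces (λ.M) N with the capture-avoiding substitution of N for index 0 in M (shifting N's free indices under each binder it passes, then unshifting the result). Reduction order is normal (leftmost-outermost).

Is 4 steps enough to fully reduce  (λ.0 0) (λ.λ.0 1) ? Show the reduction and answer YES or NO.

Answer: YES — reaches normal form λ.0 (λ.λ.0 1) in 2 ≤ 4 steps

Reduction:
  start: (λ.0 0) (λ.λ.0 1)
  [1] (λ.λ.0 1) (λ.λ.0 1)
  [2] λ.0 (λ.λ.0 1)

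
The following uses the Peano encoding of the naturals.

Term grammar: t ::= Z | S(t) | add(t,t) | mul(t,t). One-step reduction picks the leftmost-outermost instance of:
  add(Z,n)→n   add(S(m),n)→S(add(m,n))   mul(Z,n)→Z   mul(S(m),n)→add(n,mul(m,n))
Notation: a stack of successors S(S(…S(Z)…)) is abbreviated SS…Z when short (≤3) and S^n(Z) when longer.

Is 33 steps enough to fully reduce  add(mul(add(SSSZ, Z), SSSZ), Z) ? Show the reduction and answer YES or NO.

Answer: YES — reaches normal form S^9(Z) in 30 ≤ 33 steps

Reduction:
  start: add(mul(add(SSSZ, Z), SSSZ), Z)
  [1] add(mul(S(add(SSZ, Z)), SSSZ), Z)
  [2] add(add(SSSZ, mul(add(SSZ, Z), SSSZ)), Z)
  [3] add(S(add(SSZ, mul(add(SSZ, Z), SSSZ))), Z)
  [4] S(add(add(SSZ, mul(add(SSZ, Z), SSSZ)), Z))
  [5] S(add(S(add(SZ, mul(add(SSZ, Z), SSSZ))), Z))
  [6] S(S(add(add(SZ, mul(add(SSZ, Z), SSSZ)), Z)))
  [7] S(S(add(S(add(Z, mul(add(SSZ, Z), SSSZ))), Z)))
  [8] S(S(S(add(add(Z, mul(add(SSZ, Z), SSSZ)), Z))))
  [9] S(S(S(add(mul(add(SSZ, Z), SSSZ), Z))))
  [10] S(S(S(add(mul(S(add(SZ, Z)), SSSZ), Z))))
  [11] S(S(S(add(add(SSSZ, mul(add(SZ, Z), SSSZ)), Z))))
  [12] S(S(S(add(S(add(SSZ, mul(add(SZ, Z), SSSZ))), Z))))
  [13] S(S(S(S(add(add(SSZ, mul(add(SZ, Z), SSSZ)), Z)))))
  [14] S(S(S(S(add(S(add(SZ, mul(add(SZ, Z), SSSZ))), Z)))))
  [15] S(S(S(S(S(add(add(SZ, mul(add(SZ, Z), SSSZ)), Z))))))
  [16] S(S(S(S(S(add(S(add(Z, mul(add(SZ, Z), SSSZ))), Z))))))
  [17] S(S(S(S(S(S(add(add(Z, mul(add(SZ, Z), SSSZ)), Z)))))))
  [18] S(S(S(S(S(S(add(mul(add(SZ, Z), SSSZ), Z)))))))
  [19] S(S(S(S(S(S(add(mul(S(add(Z, Z)), SSSZ), Z)))))))
  [20] S(S(S(S(S(S(add(add(SSSZ, mul(add(Z, Z), SSSZ)), Z)))))))
  [21] S(S(S(S(S(S(add(S(add(SSZ, mul(add(Z, Z), SSSZ))), Z)))))))
  [22] S(S(S(S(S(S(S(add(add(SSZ, mul(add(Z, Z), SSSZ)), Z))))))))
  [23] S(S(S(S(S(S(S(add(S(add(SZ, mul(add(Z, Z), SSSZ))), Z))))))))
  [24] S(S(S(S(S(S(S(S(add(add(SZ, mul(add(Z, Z), SSSZ)), Z)))))))))
  [25] S(S(S(S(S(S(S(S(add(S(add(Z, mul(add(Z, Z), SSSZ))), Z)))))))))
  [26] S(S(S(S(S(S(S(S(S(add(add(Z, mul(add(Z, Z), SSSZ)), Z))))))))))
  [27] S(S(S(S(S(S(S(S(S(add(mul(add(Z, Z), SSSZ), Z))))))))))
  [28] S(S(S(S(S(S(S(S(S(add(mul(Z, SSSZ), Z))))))))))
  [29] S(S(S(S(S(S(S(S(S(add(Z, Z))))))))))
  [30] S^9(Z)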